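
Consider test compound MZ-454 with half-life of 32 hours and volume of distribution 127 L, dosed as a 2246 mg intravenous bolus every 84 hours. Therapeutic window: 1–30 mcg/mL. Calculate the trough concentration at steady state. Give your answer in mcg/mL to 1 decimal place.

τ/t½ = 84/32 ≈ 2.625, so fraction remaining f = (1/2)^(84/32) ≈ 0.1621.
Single-dose peak C₀ = D/Vd = 2246/127 ≈ 17.685 mcg/mL.
Steady-state trough Cmin,ss = C₀·f/(1−f) ≈ 17.685 × 0.1621/0.8379 ≈ 3.421 mcg/mL.
Trough 3.4 mcg/mL vs MEC 1 mcg/mL: adequate.

3.4 mcg/mL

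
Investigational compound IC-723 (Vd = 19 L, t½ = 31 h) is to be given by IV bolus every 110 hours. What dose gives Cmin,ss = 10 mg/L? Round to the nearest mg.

2033 mg

τ/t½ = 110/31 ≈ 3.5484, so f = (1/2)^(110/31) ≈ 0.085473.
Cmin,ss = (D/Vd)·f/(1−f), so D = Cmin,ss·Vd·(1−f)/f.
D = 10 × 19 × (1−f)/f ≈ 10 × 19 × 10.69960 ≈ 2032.92 mg.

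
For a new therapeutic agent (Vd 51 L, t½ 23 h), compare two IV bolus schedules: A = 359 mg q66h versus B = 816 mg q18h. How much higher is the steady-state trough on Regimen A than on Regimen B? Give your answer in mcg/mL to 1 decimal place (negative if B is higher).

-21.1 mcg/mL

Regimen A: f = (1/2)^(66/23) ≈ 0.1368; Cmin,ss = (359/51)·f/(1−f) ≈ 1.116 mcg/mL.
Regimen B: f = (1/2)^(18/23) ≈ 0.5813; Cmin,ss = (816/51)·f/(1−f) ≈ 22.214 mcg/mL.
Difference ≈ 1.116 − 22.214 ≈ -21.098 mcg/mL.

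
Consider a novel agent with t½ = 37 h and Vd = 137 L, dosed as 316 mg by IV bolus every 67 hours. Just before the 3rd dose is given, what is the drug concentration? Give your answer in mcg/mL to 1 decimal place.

0.8 mcg/mL

f = (1/2)^(τ/t½) = (1/2)^(67/37) ≈ 0.2850.
C₀ = D/Vd = 316/137 ≈ 2.307 mcg/mL.
Before the 3rd dose, 2 doses have been given. Superposition: Cmin = C₀·(f + f²).
≈ 2.307 × (0.2850 + 0.0812) ≈ 2.307 × 0.3662 ≈ 0.845 mcg/mL.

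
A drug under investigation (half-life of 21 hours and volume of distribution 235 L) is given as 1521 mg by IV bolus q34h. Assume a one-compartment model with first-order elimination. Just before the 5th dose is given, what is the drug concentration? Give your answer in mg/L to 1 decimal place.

f = (1/2)^(τ/t½) = (1/2)^(34/21) ≈ 0.3256.
C₀ = D/Vd = 1521/235 ≈ 6.472 mg/L.
Before the 5th dose, 4 doses have been given. Superposition: Cmin = C₀·(f + f² + … + f^4).
≈ 6.472 × (0.3256 + 0.1060 + 0.0345 + 0.0112) ≈ 6.472 × 0.4773 ≈ 3.089 mg/L.

3.1 mg/L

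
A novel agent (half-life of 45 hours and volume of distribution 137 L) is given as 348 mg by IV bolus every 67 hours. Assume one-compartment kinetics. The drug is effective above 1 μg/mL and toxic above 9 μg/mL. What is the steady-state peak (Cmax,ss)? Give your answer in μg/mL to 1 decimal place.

Over one 67-h interval, 67/45 ≈ 1.4889 half-lives elapse, leaving f ≈ 0.3563 of each dose.
At steady state, accumulation factor R = 1/(1 − e^(−kτ)) ≈ 1.5535.
Each bolus raises the concentration by D/Vd = 348/137 ≈ 2.540 μg/mL.
Steady-state peak Cmax,ss = C₀·R ≈ 2.540 × 1.5535 ≈ 3.946 μg/mL.
Peak 3.9 μg/mL vs MTC 9 μg/mL: below toxic threshold.

3.9 μg/mL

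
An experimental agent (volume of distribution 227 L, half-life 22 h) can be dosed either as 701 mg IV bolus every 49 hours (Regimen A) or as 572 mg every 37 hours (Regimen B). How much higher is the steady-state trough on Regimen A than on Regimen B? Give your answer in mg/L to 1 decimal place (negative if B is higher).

-0.3 mg/L

Regimen A: f = (1/2)^(49/22) ≈ 0.2136; Cmin,ss = (701/227)·f/(1−f) ≈ 0.839 mg/L.
Regimen B: f = (1/2)^(37/22) ≈ 0.3117; Cmin,ss = (572/227)·f/(1−f) ≈ 1.141 mg/L.
Difference ≈ 0.839 − 1.141 ≈ -0.302 mg/L.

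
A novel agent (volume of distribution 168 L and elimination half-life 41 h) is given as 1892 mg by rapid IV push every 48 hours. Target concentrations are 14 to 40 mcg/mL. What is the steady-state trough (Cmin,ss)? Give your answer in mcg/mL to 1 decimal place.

τ/t½ = 48/41 ≈ 1.1707, so fraction remaining f = (1/2)^(48/41) ≈ 0.4442.
Each bolus raises the concentration by D/Vd = 1892/168 ≈ 11.262 mcg/mL.
Steady-state trough Cmin,ss = C₀·f/(1−f) ≈ 11.262 × 0.4442/0.5558 ≈ 9.001 mcg/mL.
Trough 9.0 mcg/mL vs MEC 14 mcg/mL: subtherapeutic.

9.0 mcg/mL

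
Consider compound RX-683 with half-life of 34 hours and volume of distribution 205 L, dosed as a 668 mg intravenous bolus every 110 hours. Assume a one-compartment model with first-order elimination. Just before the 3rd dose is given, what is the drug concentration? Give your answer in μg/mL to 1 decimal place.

0.4 μg/mL

f = (1/2)^(τ/t½) = (1/2)^(110/34) ≈ 0.1062.
C₀ = D/Vd = 668/205 ≈ 3.259 μg/mL.
Before the 3rd dose, 2 doses have been given. Superposition: Cmin = C₀·(f + f²).
≈ 3.259 × (0.1062 + 0.0113) ≈ 3.259 × 0.1175 ≈ 0.383 μg/mL.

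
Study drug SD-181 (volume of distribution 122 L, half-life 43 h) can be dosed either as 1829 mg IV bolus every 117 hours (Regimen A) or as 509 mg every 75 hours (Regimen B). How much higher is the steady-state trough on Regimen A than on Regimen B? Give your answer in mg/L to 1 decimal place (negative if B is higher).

0.9 mg/L

Regimen A: f = (1/2)^(117/43) ≈ 0.1517; Cmin,ss = (1829/122)·f/(1−f) ≈ 2.681 mg/L.
Regimen B: f = (1/2)^(75/43) ≈ 0.2985; Cmin,ss = (509/122)·f/(1−f) ≈ 1.775 mg/L.
Difference ≈ 2.681 − 1.775 ≈ 0.906 mg/L.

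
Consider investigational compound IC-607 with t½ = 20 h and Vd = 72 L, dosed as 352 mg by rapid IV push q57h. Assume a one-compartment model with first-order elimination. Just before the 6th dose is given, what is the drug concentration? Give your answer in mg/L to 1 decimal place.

f = (1/2)^(τ/t½) = (1/2)^(57/20) ≈ 0.1387.
C₀ = D/Vd = 352/72 ≈ 4.889 mg/L.
Before the 6th dose, 5 doses have been given. Superposition: Cmin = C₀·(f + f² + … + f^5).
≈ 4.889 × (0.1387 + 0.0192 + 0.0027 + 0.0004 + 0.0001) ≈ 4.889 × 0.1611 ≈ 0.788 mg/L.

0.8 mg/L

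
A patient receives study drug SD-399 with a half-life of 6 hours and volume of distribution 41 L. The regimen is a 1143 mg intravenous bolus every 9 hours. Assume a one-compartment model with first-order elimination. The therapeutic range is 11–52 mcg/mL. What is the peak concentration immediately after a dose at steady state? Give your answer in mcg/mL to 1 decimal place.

43.1 mcg/mL

Over one 9-h interval, 9/6 ≈ 1.5 half-lives elapse, leaving f ≈ 0.3536 of each dose.
At steady state, accumulation factor R = 1/(1 − e^(−kτ)) ≈ 1.5470.
Each bolus raises the concentration by D/Vd = 1143/41 ≈ 27.878 mcg/mL.
Steady-state peak Cmax,ss = C₀·R ≈ 27.878 × 1.5470 ≈ 43.127 mcg/mL.
Peak 43.1 mcg/mL vs MTC 52 mcg/mL: below toxic threshold.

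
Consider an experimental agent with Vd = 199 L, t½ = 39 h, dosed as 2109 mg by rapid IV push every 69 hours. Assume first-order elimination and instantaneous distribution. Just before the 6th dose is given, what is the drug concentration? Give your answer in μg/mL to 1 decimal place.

f = (1/2)^(τ/t½) = (1/2)^(69/39) ≈ 0.2934.
C₀ = D/Vd = 2109/199 ≈ 10.598 μg/mL.
Before the 6th dose, 5 doses have been given. Superposition: Cmin = C₀·(f + f² + … + f^5).
≈ 10.598 × (0.2934 + 0.0861 + 0.0253 + 0.0074 + 0.0022) ≈ 10.598 × 0.4144 ≈ 4.392 μg/mL.

4.4 μg/mL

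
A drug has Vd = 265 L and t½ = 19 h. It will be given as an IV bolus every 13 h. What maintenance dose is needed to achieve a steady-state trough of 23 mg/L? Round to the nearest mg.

τ/t½ = 13/19 ≈ 0.68421, so f = (1/2)^(13/19) ≈ 0.622346.
Cmin,ss = (D/Vd)·f/(1−f), so D = Cmin,ss·Vd·(1−f)/f.
D = 23 × 265 × (1−f)/f ≈ 23 × 265 × 0.60682 ≈ 3698.57 mg.

3699 mg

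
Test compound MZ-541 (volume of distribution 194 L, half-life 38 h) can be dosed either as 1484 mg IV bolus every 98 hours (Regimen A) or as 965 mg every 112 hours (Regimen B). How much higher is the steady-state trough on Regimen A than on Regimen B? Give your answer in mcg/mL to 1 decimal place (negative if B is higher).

0.8 mcg/mL

Regimen A: f = (1/2)^(98/38) ≈ 0.1674; Cmin,ss = (1484/194)·f/(1−f) ≈ 1.538 mcg/mL.
Regimen B: f = (1/2)^(112/38) ≈ 0.1296; Cmin,ss = (965/194)·f/(1−f) ≈ 0.741 mcg/mL.
Difference ≈ 1.538 − 0.741 ≈ 0.797 mcg/mL.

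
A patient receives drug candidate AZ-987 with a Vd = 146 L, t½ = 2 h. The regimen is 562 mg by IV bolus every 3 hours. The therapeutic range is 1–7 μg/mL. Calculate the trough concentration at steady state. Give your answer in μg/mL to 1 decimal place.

2.1 μg/mL

τ/t½ = 3/2 ≈ 1.5, so fraction remaining f = (1/2)^(3/2) ≈ 0.3536.
Accumulation ratio R = 1/(1 − f) ≈ 1/0.6464 ≈ 1.5470.
Each bolus raises the concentration by D/Vd = 562/146 ≈ 3.849 μg/mL.
Cmax,ss = C₀/(1 − f) ≈ 3.849/0.6464 ≈ 5.955 μg/mL.
Steady-state trough Cmin,ss = Cmax,ss·f ≈ 5.955 × 0.3536 ≈ 2.106 μg/mL.
Trough 2.1 μg/mL vs MEC 1 μg/mL: adequate.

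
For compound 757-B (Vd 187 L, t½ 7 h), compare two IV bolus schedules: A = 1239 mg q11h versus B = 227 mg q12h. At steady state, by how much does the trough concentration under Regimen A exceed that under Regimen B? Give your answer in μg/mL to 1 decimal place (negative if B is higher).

2.8 μg/mL

Regimen A: f = (1/2)^(11/7) ≈ 0.3365; Cmin,ss = (1239/187)·f/(1−f) ≈ 3.360 μg/mL.
Regimen B: f = (1/2)^(12/7) ≈ 0.3048; Cmin,ss = (227/187)·f/(1−f) ≈ 0.532 μg/mL.
Difference ≈ 3.360 − 0.532 ≈ 2.828 μg/mL.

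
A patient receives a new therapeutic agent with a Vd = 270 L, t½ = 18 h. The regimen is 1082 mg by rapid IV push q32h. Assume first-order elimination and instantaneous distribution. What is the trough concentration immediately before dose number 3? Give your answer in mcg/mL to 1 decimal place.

f = (1/2)^(τ/t½) = (1/2)^(32/18) ≈ 0.2916.
C₀ = D/Vd = 1082/270 ≈ 4.007 mcg/mL.
Before the 3rd dose, 2 doses have been given. Superposition: Cmin = C₀·(f + f²).
≈ 4.007 × (0.2916 + 0.0850) ≈ 4.007 × 0.3766 ≈ 1.509 mcg/mL.

1.5 mcg/mL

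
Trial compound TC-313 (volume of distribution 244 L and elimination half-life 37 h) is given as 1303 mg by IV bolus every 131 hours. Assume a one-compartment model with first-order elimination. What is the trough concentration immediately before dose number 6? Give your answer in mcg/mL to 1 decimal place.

0.5 mcg/mL

f = (1/2)^(τ/t½) = (1/2)^(131/37) ≈ 0.0859.
C₀ = D/Vd = 1303/244 ≈ 5.340 mcg/mL.
Before the 6th dose, 5 doses have been given. Superposition: Cmin = C₀·(f + f² + … + f^5).
≈ 5.340 × (0.0859 + 0.0074 + 0.0006 + 0.0001 + 0.0000) ≈ 5.340 × 0.0940 ≈ 0.502 mcg/mL.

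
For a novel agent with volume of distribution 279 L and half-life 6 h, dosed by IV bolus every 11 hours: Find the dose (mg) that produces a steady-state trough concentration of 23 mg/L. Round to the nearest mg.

τ/t½ = 11/6 ≈ 1.8333, so f = (1/2)^(11/6) ≈ 0.280616.
Cmin,ss = (D/Vd)·f/(1−f), so D = Cmin,ss·Vd·(1−f)/f.
D = 23 × 279 × (1−f)/f ≈ 23 × 279 × 2.56359 ≈ 16450.56 mg.

16451 mg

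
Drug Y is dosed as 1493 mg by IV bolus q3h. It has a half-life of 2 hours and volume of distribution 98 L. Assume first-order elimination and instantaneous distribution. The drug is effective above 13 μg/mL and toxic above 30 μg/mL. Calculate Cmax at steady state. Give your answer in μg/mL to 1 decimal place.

23.6 μg/mL

τ/t½ = 3/2 ≈ 1.5, so fraction remaining f = (1/2)^(3/2) ≈ 0.3536.
At steady state, accumulation factor R = 1/(1 − e^(−kτ)) ≈ 1.5470.
Single-dose peak C₀ = D/Vd = 1493/98 ≈ 15.235 μg/mL.
Cmax,ss = C₀/(1 − f) ≈ 15.235/0.6464 ≈ 23.569 μg/mL.
Peak 23.6 μg/mL vs MTC 30 μg/mL: below toxic threshold.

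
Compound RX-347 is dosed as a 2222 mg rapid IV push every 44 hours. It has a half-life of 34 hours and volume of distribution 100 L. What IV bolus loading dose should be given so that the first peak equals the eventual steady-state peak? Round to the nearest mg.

3752 mg

f = (1/2)^(44/34) ≈ 0.407785; accumulation ratio R = 1/(1−f) ≈ 1.68858.
Loading dose to hit Cmax,ss on first dose: D_load = D_maint·R ≈ 2222 × 1.68858 ≈ 3752.02 mg.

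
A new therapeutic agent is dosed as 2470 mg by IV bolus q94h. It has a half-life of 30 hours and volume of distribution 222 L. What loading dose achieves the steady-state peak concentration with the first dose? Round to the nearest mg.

f = (1/2)^(94/30) ≈ 0.113965; accumulation ratio R = 1/(1−f) ≈ 1.12862.
Loading dose to hit Cmax,ss on first dose: D_load = D_maint·R ≈ 2470 × 1.12862 ≈ 2787.69 mg.

2788 mg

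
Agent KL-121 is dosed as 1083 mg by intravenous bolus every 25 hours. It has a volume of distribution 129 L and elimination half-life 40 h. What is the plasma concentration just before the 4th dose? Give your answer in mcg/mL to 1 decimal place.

11.3 mcg/mL

f = (1/2)^(τ/t½) = (1/2)^(25/40) ≈ 0.6484.
C₀ = D/Vd = 1083/129 ≈ 8.395 mcg/mL.
Before the 4th dose, 3 doses have been given. Superposition: Cmin = C₀·(f + f² + … + f^3).
≈ 8.395 × (0.6484 + 0.4204 + 0.2726) ≈ 8.395 × 1.3414 ≈ 11.261 mcg/mL.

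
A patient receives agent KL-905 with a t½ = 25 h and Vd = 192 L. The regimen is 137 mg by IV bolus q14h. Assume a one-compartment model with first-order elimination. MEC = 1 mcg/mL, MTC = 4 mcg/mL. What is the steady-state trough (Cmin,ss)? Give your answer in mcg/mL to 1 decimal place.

Over one 14-h interval, 14/25 ≈ 0.56 half-lives elapse, leaving f ≈ 0.6783 of each dose.
At steady state, accumulation factor R = 1/(1 − e^(−kτ)) ≈ 3.1085.
Each bolus raises the concentration by D/Vd = 137/192 ≈ 0.714 mcg/mL.
Steady-state peak Cmax,ss = C₀·R ≈ 0.714 × 3.1085 ≈ 2.219 mcg/mL.
One interval later, Cmin,ss = Cmax,ss·e^(−kτ) ≈ 2.219 × 0.6783 ≈ 1.505 mcg/mL.
Trough 1.5 mcg/mL vs MEC 1 mcg/mL: adequate.

1.5 mcg/mL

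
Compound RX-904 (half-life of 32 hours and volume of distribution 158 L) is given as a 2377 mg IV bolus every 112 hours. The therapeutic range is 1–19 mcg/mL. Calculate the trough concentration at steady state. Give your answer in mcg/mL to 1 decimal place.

1.5 mcg/mL

Over one 112-h interval, 112/32 ≈ 3.5 half-lives elapse, leaving f ≈ 0.0884 of each dose.
Single-dose peak C₀ = D/Vd = 2377/158 ≈ 15.044 mcg/mL.
Steady-state trough Cmin,ss = C₀·f/(1−f) ≈ 15.044 × 0.0884/0.9116 ≈ 1.459 mcg/mL.
Trough 1.5 mcg/mL vs MEC 1 mcg/mL: adequate.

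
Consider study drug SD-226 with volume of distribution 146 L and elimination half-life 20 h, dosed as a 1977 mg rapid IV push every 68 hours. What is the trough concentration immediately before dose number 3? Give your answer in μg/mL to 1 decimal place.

f = (1/2)^(τ/t½) = (1/2)^(68/20) ≈ 0.0947.
C₀ = D/Vd = 1977/146 ≈ 13.541 μg/mL.
Before the 3rd dose, 2 doses have been given. Superposition: Cmin = C₀·(f + f²).
≈ 13.541 × (0.0947 + 0.0090) ≈ 13.541 × 0.1037 ≈ 1.404 μg/mL.

1.4 μg/mL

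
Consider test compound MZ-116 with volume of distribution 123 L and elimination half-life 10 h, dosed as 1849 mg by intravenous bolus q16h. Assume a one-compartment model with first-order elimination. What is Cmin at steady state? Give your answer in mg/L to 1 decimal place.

7.4 mg/L

τ/t½ = 16/10 ≈ 1.6, so fraction remaining f = (1/2)^(16/10) ≈ 0.3299.
Accumulation ratio R = 1/(1 − f) ≈ 1/0.6701 ≈ 1.4923.
Each bolus raises the concentration by D/Vd = 1849/123 ≈ 15.033 mg/L.
Cmax,ss = C₀/(1 − f) ≈ 15.033/0.6701 ≈ 22.434 mg/L.
Steady-state trough Cmin,ss = Cmax,ss·f ≈ 22.434 × 0.3299 ≈ 7.401 mg/L.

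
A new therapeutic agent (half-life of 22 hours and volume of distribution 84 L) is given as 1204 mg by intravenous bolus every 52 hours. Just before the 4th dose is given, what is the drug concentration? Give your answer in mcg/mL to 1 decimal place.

f = (1/2)^(τ/t½) = (1/2)^(52/22) ≈ 0.1943.
C₀ = D/Vd = 1204/84 ≈ 14.333 mcg/mL.
Before the 4th dose, 3 doses have been given. Superposition: Cmin = C₀·(f + f² + … + f^3).
≈ 14.333 × (0.1943 + 0.0378 + 0.0073) ≈ 14.333 × 0.2394 ≈ 3.431 mcg/mL.

3.4 mcg/mL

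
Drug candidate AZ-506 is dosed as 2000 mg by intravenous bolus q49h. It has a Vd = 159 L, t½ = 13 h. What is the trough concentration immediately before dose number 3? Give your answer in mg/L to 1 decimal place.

f = (1/2)^(τ/t½) = (1/2)^(49/13) ≈ 0.0733.
C₀ = D/Vd = 2000/159 ≈ 12.579 mg/L.
Before the 3rd dose, 2 doses have been given. Superposition: Cmin = C₀·(f + f²).
≈ 12.579 × (0.0733 + 0.0054) ≈ 12.579 × 0.0787 ≈ 0.990 mg/L.

1.0 mg/L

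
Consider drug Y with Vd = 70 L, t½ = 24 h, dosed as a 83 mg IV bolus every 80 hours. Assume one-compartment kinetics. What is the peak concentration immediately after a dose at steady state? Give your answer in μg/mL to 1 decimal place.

Over one 80-h interval, 80/24 ≈ 3.3333 half-lives elapse, leaving f ≈ 0.0992 of each dose.
Accumulation ratio R = 1/(1 − f) ≈ 1/0.9008 ≈ 1.1101.
Single-dose peak C₀ = D/Vd = 83/70 ≈ 1.186 μg/mL.
Steady-state peak Cmax,ss = C₀·R ≈ 1.186 × 1.1101 ≈ 1.317 μg/mL.

1.3 μg/mL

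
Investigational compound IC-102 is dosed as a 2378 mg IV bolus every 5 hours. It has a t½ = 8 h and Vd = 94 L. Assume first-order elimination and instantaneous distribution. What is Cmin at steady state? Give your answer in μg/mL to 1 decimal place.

46.7 μg/mL

Over one 5-h interval, 5/8 ≈ 0.625 half-lives elapse, leaving f ≈ 0.6484 of each dose.
Accumulation ratio R = 1/(1 − f) ≈ 1/0.3516 ≈ 2.8441.
Each bolus raises the concentration by D/Vd = 2378/94 ≈ 25.298 μg/mL.
Cmax,ss = C₀/(1 − f) ≈ 25.298/0.3516 ≈ 71.951 μg/mL.
One interval later, Cmin,ss = Cmax,ss·e^(−kτ) ≈ 71.951 × 0.6484 ≈ 46.653 μg/mL.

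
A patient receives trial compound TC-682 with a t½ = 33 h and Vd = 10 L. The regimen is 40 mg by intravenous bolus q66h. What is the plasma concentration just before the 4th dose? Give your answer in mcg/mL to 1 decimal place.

f = (1/2)^(τ/t½) = (1/2)^(66/33) ≈ 0.2500.
C₀ = D/Vd = 40/10 ≈ 4.000 mcg/mL.
Before the 4th dose, 3 doses have been given. Superposition: Cmin = C₀·(f + f² + … + f^3).
≈ 4.000 × (0.2500 + 0.0625 + 0.0156) ≈ 4.000 × 0.3281 ≈ 1.312 mcg/mL.

1.3 mcg/mL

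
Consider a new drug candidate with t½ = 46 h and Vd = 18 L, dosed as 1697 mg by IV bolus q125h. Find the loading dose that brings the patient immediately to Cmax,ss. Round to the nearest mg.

2001 mg

f = (1/2)^(125/46) ≈ 0.152049; accumulation ratio R = 1/(1−f) ≈ 1.17931.
Loading dose to hit Cmax,ss on first dose: D_load = D_maint·R ≈ 1697 × 1.17931 ≈ 2001.29 mg.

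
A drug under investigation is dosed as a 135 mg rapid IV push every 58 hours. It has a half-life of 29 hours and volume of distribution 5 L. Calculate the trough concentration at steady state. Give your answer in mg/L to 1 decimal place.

τ = 58 h = 2 half-lives, so f = (1/2)^2 = 0.25.
At steady state, R = 1/(1 − 0.25) = 4/3.
Single-dose peak C₀ = D/Vd = 135/5 = 27 mg/L.
Steady-state peak Cmax,ss = C₀·R = 27 × 4/3 ≈ 36.000 mg/L.
Steady-state trough Cmin,ss = Cmax,ss·f ≈ 36.000 × 0.25 ≈ 9.000 mg/L.

9.0 mg/L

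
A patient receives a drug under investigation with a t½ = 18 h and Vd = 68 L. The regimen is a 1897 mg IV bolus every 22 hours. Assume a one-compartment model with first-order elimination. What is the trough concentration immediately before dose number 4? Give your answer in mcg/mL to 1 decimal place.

f = (1/2)^(τ/t½) = (1/2)^(22/18) ≈ 0.4286.
C₀ = D/Vd = 1897/68 ≈ 27.897 mcg/mL.
Before the 4th dose, 3 doses have been given. Superposition: Cmin = C₀·(f + f² + … + f^3).
≈ 27.897 × (0.4286 + 0.1837 + 0.0787) ≈ 27.897 × 0.6910 ≈ 19.277 mcg/mL.

19.3 mcg/mL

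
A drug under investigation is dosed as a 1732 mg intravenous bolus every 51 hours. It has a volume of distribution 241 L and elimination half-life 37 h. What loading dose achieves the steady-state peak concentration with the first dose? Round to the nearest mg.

2815 mg

f = (1/2)^(51/37) ≈ 0.384651; accumulation ratio R = 1/(1−f) ≈ 1.62509.
Loading dose to hit Cmax,ss on first dose: D_load = D_maint·R ≈ 1732 × 1.62509 ≈ 2814.66 mg.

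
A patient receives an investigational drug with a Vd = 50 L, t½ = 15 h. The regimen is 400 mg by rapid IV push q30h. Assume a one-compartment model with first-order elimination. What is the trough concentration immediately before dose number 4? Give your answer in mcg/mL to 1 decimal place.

2.6 mcg/mL

f = (1/2)^(τ/t½) = (1/2)^(30/15) ≈ 0.2500.
C₀ = D/Vd = 400/50 ≈ 8.000 mcg/mL.
Before the 4th dose, 3 doses have been given. Superposition: Cmin = C₀·(f + f² + … + f^3).
≈ 8.000 × (0.2500 + 0.0625 + 0.0156) ≈ 8.000 × 0.3281 ≈ 2.625 mcg/mL.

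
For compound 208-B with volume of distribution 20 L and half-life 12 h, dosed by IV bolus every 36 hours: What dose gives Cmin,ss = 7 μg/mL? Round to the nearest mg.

980 mg

τ/t½ = 36/12 ≈ 3, so f = (1/2)^(36/12) ≈ 0.125000.
Cmin,ss = (D/Vd)·f/(1−f), so D = Cmin,ss·Vd·(1−f)/f.
D = 7 × 20 × (1−f)/f ≈ 7 × 20 × 7.00000 ≈ 980.00 mg.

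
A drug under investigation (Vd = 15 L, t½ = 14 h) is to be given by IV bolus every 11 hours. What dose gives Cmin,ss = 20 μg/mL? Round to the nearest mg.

217 mg

τ/t½ = 11/14 ≈ 0.78571, so f = (1/2)^(11/14) ≈ 0.580065.
Cmin,ss = (D/Vd)·f/(1−f), so D = Cmin,ss·Vd·(1−f)/f.
D = 20 × 15 × (1−f)/f ≈ 20 × 15 × 0.72394 ≈ 217.18 mg.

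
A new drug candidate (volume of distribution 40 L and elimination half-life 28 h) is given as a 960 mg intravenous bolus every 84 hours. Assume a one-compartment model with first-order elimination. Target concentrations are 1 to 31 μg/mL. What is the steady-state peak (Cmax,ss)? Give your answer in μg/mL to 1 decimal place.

27.4 μg/mL

τ = 84 h = 3 half-lives, so f = (1/2)^3 = 0.125.
Accumulation ratio R = 1/(1 − f) = 1/0.875 = 8/7.
Single-dose peak C₀ = D/Vd = 960/40 = 24 μg/mL.
Steady-state peak Cmax,ss = C₀·R = 24 × 8/7 ≈ 27.429 μg/mL.
Peak 27.4 μg/mL vs MTC 31 μg/mL: below toxic threshold.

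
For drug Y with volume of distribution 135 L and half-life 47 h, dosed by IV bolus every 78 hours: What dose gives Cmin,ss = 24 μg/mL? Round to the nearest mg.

6996 mg

τ/t½ = 78/47 ≈ 1.6596, so f = (1/2)^(78/47) ≈ 0.316532.
Cmin,ss = (D/Vd)·f/(1−f), so D = Cmin,ss·Vd·(1−f)/f.
D = 24 × 135 × (1−f)/f ≈ 24 × 135 × 2.15924 ≈ 6995.94 mg.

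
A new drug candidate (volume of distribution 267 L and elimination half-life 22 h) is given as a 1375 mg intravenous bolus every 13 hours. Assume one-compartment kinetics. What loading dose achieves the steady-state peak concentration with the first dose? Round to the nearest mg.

f = (1/2)^(13/22) ≈ 0.663924; accumulation ratio R = 1/(1−f) ≈ 2.97552.
Loading dose to hit Cmax,ss on first dose: D_load = D_maint·R ≈ 1375 × 2.97552 ≈ 4091.34 mg.

4091 mg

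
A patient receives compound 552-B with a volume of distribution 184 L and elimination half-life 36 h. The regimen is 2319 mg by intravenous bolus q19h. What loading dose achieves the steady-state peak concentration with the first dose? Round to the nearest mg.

7569 mg

f = (1/2)^(19/36) ≈ 0.693622; accumulation ratio R = 1/(1−f) ≈ 3.26394.
Loading dose to hit Cmax,ss on first dose: D_load = D_maint·R ≈ 2319 × 3.26394 ≈ 7569.08 mg.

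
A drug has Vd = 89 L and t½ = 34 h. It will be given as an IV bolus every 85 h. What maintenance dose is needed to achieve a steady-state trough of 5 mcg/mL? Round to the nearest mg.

τ/t½ = 85/34 ≈ 2.5, so f = (1/2)^(85/34) ≈ 0.176777.
Cmin,ss = (D/Vd)·f/(1−f), so D = Cmin,ss·Vd·(1−f)/f.
D = 5 × 89 × (1−f)/f ≈ 5 × 89 × 4.65684 ≈ 2072.29 mg.

2072 mg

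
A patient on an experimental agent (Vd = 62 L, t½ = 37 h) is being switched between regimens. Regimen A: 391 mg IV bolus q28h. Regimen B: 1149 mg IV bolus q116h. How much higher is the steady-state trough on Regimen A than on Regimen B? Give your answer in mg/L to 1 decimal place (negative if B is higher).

6.8 mg/L

Regimen A: f = (1/2)^(28/37) ≈ 0.5918; Cmin,ss = (391/62)·f/(1−f) ≈ 9.143 mg/L.
Regimen B: f = (1/2)^(116/37) ≈ 0.1138; Cmin,ss = (1149/62)·f/(1−f) ≈ 2.380 mg/L.
Difference ≈ 9.143 − 2.380 ≈ 6.763 mg/L.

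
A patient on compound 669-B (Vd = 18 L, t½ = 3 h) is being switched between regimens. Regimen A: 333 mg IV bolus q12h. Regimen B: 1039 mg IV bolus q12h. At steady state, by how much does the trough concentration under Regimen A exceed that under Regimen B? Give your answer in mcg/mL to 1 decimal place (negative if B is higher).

-2.6 mcg/mL

Regimen A: f = (1/2)^(12/3) ≈ 0.0625; Cmin,ss = (333/18)·f/(1−f) ≈ 1.233 mcg/mL.
Regimen B: f = (1/2)^(12/3) ≈ 0.0625; Cmin,ss = (1039/18)·f/(1−f) ≈ 3.848 mcg/mL.
Difference ≈ 1.233 − 3.848 ≈ -2.615 mcg/mL.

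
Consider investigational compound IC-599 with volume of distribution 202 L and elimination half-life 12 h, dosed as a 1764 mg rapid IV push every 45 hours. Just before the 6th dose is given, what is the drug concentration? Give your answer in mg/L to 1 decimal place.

0.7 mg/L

f = (1/2)^(τ/t½) = (1/2)^(45/12) ≈ 0.0743.
C₀ = D/Vd = 1764/202 ≈ 8.733 mg/L.
Before the 6th dose, 5 doses have been given. Superposition: Cmin = C₀·(f + f² + … + f^5).
≈ 8.733 × (0.0743 + 0.0055 + 0.0004 + 0.0000 + 0.0000) ≈ 8.733 × 0.0802 ≈ 0.700 mg/L.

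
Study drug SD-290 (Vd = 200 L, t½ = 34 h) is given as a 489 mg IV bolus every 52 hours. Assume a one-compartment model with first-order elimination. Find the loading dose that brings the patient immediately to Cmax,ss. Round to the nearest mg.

748 mg

f = (1/2)^(52/34) ≈ 0.346419; accumulation ratio R = 1/(1−f) ≈ 1.53003.
Loading dose to hit Cmax,ss on first dose: D_load = D_maint·R ≈ 489 × 1.53003 ≈ 748.18 mg.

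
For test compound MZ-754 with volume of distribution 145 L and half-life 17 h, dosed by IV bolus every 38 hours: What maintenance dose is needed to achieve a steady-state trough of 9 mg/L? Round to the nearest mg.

4840 mg

τ/t½ = 38/17 ≈ 2.2353, so f = (1/2)^(38/17) ≈ 0.212378.
Cmin,ss = (D/Vd)·f/(1−f), so D = Cmin,ss·Vd·(1−f)/f.
D = 9 × 145 × (1−f)/f ≈ 9 × 145 × 3.70859 ≈ 4839.71 mg.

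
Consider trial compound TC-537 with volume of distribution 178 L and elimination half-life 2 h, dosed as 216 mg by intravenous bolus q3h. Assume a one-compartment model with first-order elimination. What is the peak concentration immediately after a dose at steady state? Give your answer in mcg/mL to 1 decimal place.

1.9 mcg/mL

k = ln2/t½ = ln2/2 ≈ 0.346574 h⁻¹; fraction remaining f = e^(−kτ) = e^(−0.346574×3) ≈ 0.3536.
Accumulation ratio R = 1/(1 − f) ≈ 1/0.6464 ≈ 1.5470.
Single-dose peak C₀ = D/Vd = 216/178 ≈ 1.213 mcg/mL.
Cmax,ss = C₀/(1 − f) ≈ 1.213/0.6464 ≈ 1.877 mcg/mL.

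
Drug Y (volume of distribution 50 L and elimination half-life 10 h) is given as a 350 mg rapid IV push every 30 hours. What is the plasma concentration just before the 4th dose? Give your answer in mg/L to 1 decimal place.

f = (1/2)^(τ/t½) = (1/2)^(30/10) ≈ 0.1250.
C₀ = D/Vd = 350/50 ≈ 7.000 mg/L.
Before the 4th dose, 3 doses have been given. Superposition: Cmin = C₀·(f + f² + … + f^3).
≈ 7.000 × (0.1250 + 0.0156 + 0.0020) ≈ 7.000 × 0.1426 ≈ 0.998 mg/L.

1.0 mg/L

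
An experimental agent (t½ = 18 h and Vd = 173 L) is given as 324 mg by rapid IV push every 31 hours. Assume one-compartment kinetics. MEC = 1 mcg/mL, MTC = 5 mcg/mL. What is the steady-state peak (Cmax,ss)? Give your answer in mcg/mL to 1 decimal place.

2.7 mcg/mL

Over one 31-h interval, 31/18 ≈ 1.7222 half-lives elapse, leaving f ≈ 0.3031 of each dose.
At steady state, accumulation factor R = 1/(1 − e^(−kτ)) ≈ 1.4349.
Each bolus raises the concentration by D/Vd = 324/173 ≈ 1.873 mcg/mL.
Cmax,ss = C₀/(1 − f) ≈ 1.873/0.6969 ≈ 2.688 mcg/mL.
Peak 2.7 mcg/mL vs MTC 5 mcg/mL: below toxic threshold.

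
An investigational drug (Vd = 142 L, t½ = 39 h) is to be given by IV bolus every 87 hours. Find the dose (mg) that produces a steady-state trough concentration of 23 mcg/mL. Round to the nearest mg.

12064 mg

τ/t½ = 87/39 ≈ 2.2308, so f = (1/2)^(87/39) ≈ 0.213045.
Cmin,ss = (D/Vd)·f/(1−f), so D = Cmin,ss·Vd·(1−f)/f.
D = 23 × 142 × (1−f)/f ≈ 23 × 142 × 3.69384 ≈ 12064.08 mg.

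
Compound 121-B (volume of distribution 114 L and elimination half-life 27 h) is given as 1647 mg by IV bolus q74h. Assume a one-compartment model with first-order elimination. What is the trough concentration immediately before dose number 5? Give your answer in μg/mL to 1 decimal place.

f = (1/2)^(τ/t½) = (1/2)^(74/27) ≈ 0.1496.
C₀ = D/Vd = 1647/114 ≈ 14.447 μg/mL.
Before the 5th dose, 4 doses have been given. Superposition: Cmin = C₀·(f + f² + … + f^4).
≈ 14.447 × (0.1496 + 0.0224 + 0.0033 + 0.0005) ≈ 14.447 × 0.1758 ≈ 2.540 μg/mL.

2.5 μg/mL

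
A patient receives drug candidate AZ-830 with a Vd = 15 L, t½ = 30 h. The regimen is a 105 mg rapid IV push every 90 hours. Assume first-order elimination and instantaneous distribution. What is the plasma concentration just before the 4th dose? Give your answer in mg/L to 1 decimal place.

1.0 mg/L

f = (1/2)^(τ/t½) = (1/2)^(90/30) ≈ 0.1250.
C₀ = D/Vd = 105/15 ≈ 7.000 mg/L.
Before the 4th dose, 3 doses have been given. Superposition: Cmin = C₀·(f + f² + … + f^3).
≈ 7.000 × (0.1250 + 0.0156 + 0.0020) ≈ 7.000 × 0.1426 ≈ 0.998 mg/L.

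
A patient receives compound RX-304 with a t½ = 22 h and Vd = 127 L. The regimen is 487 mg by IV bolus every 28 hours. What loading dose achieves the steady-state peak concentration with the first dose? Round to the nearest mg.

831 mg

f = (1/2)^(28/22) ≈ 0.413877; accumulation ratio R = 1/(1−f) ≈ 1.70613.
Loading dose to hit Cmax,ss on first dose: D_load = D_maint·R ≈ 487 × 1.70613 ≈ 830.89 mg.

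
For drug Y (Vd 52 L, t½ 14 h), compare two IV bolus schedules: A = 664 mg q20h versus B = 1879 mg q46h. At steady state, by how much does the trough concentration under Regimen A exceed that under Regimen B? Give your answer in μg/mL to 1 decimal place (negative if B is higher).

Regimen A: f = (1/2)^(20/14) ≈ 0.3715; Cmin,ss = (664/52)·f/(1−f) ≈ 7.548 μg/mL.
Regimen B: f = (1/2)^(46/14) ≈ 0.1025; Cmin,ss = (1879/52)·f/(1−f) ≈ 4.127 μg/mL.
Difference ≈ 7.548 − 4.127 ≈ 3.421 μg/mL.

3.4 μg/mL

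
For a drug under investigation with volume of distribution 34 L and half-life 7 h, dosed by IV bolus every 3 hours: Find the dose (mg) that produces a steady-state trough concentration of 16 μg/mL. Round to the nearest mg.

τ/t½ = 3/7 ≈ 0.42857, so f = (1/2)^(3/7) ≈ 0.742997.
Cmin,ss = (D/Vd)·f/(1−f), so D = Cmin,ss·Vd·(1−f)/f.
D = 16 × 34 × (1−f)/f ≈ 16 × 34 × 0.34590 ≈ 188.17 mg.

188 mg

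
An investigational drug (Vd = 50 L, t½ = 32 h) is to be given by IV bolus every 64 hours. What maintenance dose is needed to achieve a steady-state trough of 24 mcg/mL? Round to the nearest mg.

τ/t½ = 64/32 ≈ 2, so f = (1/2)^(64/32) ≈ 0.250000.
Cmin,ss = (D/Vd)·f/(1−f), so D = Cmin,ss·Vd·(1−f)/f.
D = 24 × 50 × (1−f)/f ≈ 24 × 50 × 3.00000 ≈ 3600.00 mg.

3600 mg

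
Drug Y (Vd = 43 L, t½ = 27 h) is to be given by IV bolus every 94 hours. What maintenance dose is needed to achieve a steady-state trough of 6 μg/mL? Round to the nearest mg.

2624 mg

τ/t½ = 94/27 ≈ 3.4815, so f = (1/2)^(94/27) ≈ 0.089530.
Cmin,ss = (D/Vd)·f/(1−f), so D = Cmin,ss·Vd·(1−f)/f.
D = 6 × 43 × (1−f)/f ≈ 6 × 43 × 10.16944 ≈ 2623.72 mg.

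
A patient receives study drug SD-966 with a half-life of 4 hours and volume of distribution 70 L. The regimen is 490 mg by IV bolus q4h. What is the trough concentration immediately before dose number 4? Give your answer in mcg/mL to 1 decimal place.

6.1 mcg/mL

f = (1/2)^(τ/t½) = (1/2)^(4/4) ≈ 0.5000.
C₀ = D/Vd = 490/70 ≈ 7.000 mcg/mL.
Before the 4th dose, 3 doses have been given. Superposition: Cmin = C₀·(f + f² + … + f^3).
≈ 7.000 × (0.5000 + 0.2500 + 0.1250) ≈ 7.000 × 0.8750 ≈ 6.125 mcg/mL.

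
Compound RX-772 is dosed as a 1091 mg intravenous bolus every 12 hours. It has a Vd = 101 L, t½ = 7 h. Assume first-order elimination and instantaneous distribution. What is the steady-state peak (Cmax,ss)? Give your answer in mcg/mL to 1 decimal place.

15.5 mcg/mL

k = ln2/t½ = ln2/7 ≈ 0.099021 h⁻¹; fraction remaining f = e^(−kτ) = e^(−0.099021×12) ≈ 0.3048.
At steady state, accumulation factor R = 1/(1 − e^(−kτ)) ≈ 1.4384.
Each bolus raises the concentration by D/Vd = 1091/101 ≈ 10.802 mcg/mL.
Steady-state peak Cmax,ss = C₀·R ≈ 10.802 × 1.4384 ≈ 15.538 mcg/mL.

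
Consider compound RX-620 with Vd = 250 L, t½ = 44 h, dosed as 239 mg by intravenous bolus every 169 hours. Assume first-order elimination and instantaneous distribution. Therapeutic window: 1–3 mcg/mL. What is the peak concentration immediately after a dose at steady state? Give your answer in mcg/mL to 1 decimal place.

1.0 mcg/mL

Over one 169-h interval, 169/44 ≈ 3.8409 half-lives elapse, leaving f ≈ 0.0698 of each dose.
Accumulation ratio R = 1/(1 − f) ≈ 1/0.9302 ≈ 1.0750.
Single-dose peak C₀ = D/Vd = 239/250 ≈ 0.956 mcg/mL.
Steady-state peak Cmax,ss = C₀·R ≈ 0.956 × 1.0750 ≈ 1.028 mcg/mL.
Peak 1.0 mcg/mL vs MTC 3 mcg/mL: below toxic threshold.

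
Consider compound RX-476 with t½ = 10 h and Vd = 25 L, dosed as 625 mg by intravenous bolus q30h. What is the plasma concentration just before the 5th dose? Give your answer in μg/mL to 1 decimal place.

3.6 μg/mL

f = (1/2)^(τ/t½) = (1/2)^(30/10) ≈ 0.1250.
C₀ = D/Vd = 625/25 ≈ 25.000 μg/mL.
Before the 5th dose, 4 doses have been given. Superposition: Cmin = C₀·(f + f² + … + f^4).
≈ 25.000 × (0.1250 + 0.0156 + 0.0020 + 0.0002) ≈ 25.000 × 0.1428 ≈ 3.570 μg/mL.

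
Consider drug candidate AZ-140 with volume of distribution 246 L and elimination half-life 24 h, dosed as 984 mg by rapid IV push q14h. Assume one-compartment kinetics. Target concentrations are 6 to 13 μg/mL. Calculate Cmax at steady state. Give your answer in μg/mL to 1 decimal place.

Over one 14-h interval, 14/24 ≈ 0.58333 half-lives elapse, leaving f ≈ 0.6674 of each dose.
Accumulation ratio R = 1/(1 − f) ≈ 1/0.3326 ≈ 3.0066.
Each bolus raises the concentration by D/Vd = 984/246 ≈ 4.000 μg/mL.
Steady-state peak Cmax,ss = C₀·R ≈ 4.000 × 3.0066 ≈ 12.026 μg/mL.
Peak 12.0 μg/mL vs MTC 13 μg/mL: below toxic threshold.

12.0 μg/mL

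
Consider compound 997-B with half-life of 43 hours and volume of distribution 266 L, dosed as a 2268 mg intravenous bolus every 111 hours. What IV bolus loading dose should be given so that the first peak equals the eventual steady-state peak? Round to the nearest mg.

2723 mg

f = (1/2)^(111/43) ≈ 0.167079; accumulation ratio R = 1/(1−f) ≈ 1.20059.
Loading dose to hit Cmax,ss on first dose: D_load = D_maint·R ≈ 2268 × 1.20059 ≈ 2722.94 mg.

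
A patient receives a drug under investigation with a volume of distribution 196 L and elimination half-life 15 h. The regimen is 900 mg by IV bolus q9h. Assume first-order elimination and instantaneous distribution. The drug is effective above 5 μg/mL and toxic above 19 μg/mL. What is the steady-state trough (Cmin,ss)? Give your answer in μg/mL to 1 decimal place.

8.9 μg/mL

k = ln2/t½ = ln2/15 ≈ 0.046210 h⁻¹; fraction remaining f = e^(−kτ) = e^(−0.046210×9) ≈ 0.6598.
Accumulation ratio R = 1/(1 − f) ≈ 1/0.3402 ≈ 2.9394.
Each bolus raises the concentration by D/Vd = 900/196 ≈ 4.592 μg/mL.
Steady-state peak Cmax,ss = C₀·R ≈ 4.592 × 2.9394 ≈ 13.498 μg/mL.
One interval later, Cmin,ss = Cmax,ss·e^(−kτ) ≈ 13.498 × 0.6598 ≈ 8.906 μg/mL.
Trough 8.9 μg/mL vs MEC 5 μg/mL: adequate.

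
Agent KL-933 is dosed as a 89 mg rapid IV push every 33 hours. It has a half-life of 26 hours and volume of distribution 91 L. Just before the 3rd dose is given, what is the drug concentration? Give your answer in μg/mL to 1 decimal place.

f = (1/2)^(τ/t½) = (1/2)^(33/26) ≈ 0.4149.
C₀ = D/Vd = 89/91 ≈ 0.978 μg/mL.
Before the 3rd dose, 2 doses have been given. Superposition: Cmin = C₀·(f + f²).
≈ 0.978 × (0.4149 + 0.1721) ≈ 0.978 × 0.5870 ≈ 0.574 μg/mL.

0.6 μg/mL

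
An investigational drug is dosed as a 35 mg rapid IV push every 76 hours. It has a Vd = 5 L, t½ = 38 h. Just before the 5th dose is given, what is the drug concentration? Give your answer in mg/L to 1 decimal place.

f = (1/2)^(τ/t½) = (1/2)^(76/38) ≈ 0.2500.
C₀ = D/Vd = 35/5 ≈ 7.000 mg/L.
Before the 5th dose, 4 doses have been given. Superposition: Cmin = C₀·(f + f² + … + f^4).
≈ 7.000 × (0.2500 + 0.0625 + 0.0156 + 0.0039) ≈ 7.000 × 0.3320 ≈ 2.324 mg/L.

2.3 mg/L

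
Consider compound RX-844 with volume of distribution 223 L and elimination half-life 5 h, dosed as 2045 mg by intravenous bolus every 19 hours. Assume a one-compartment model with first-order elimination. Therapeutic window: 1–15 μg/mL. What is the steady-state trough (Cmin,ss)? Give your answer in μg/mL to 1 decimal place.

Over one 19-h interval, 19/5 ≈ 3.8 half-lives elapse, leaving f ≈ 0.0718 of each dose.
At steady state, accumulation factor R = 1/(1 − e^(−kτ)) ≈ 1.0774.
Each bolus raises the concentration by D/Vd = 2045/223 ≈ 9.170 μg/mL.
Cmax,ss = C₀/(1 − f) ≈ 9.170/0.9282 ≈ 9.879 μg/mL.
One interval later, Cmin,ss = Cmax,ss·e^(−kτ) ≈ 9.879 × 0.0718 ≈ 0.709 μg/mL.
Trough 0.7 μg/mL vs MEC 1 μg/mL: subtherapeutic.

0.7 μg/mL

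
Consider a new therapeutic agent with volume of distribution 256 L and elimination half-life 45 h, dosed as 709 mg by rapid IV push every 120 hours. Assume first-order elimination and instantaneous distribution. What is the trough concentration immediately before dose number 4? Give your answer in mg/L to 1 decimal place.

f = (1/2)^(τ/t½) = (1/2)^(120/45) ≈ 0.1575.
C₀ = D/Vd = 709/256 ≈ 2.770 mg/L.
Before the 4th dose, 3 doses have been given. Superposition: Cmin = C₀·(f + f² + … + f^3).
≈ 2.770 × (0.1575 + 0.0248 + 0.0039) ≈ 2.770 × 0.1862 ≈ 0.516 mg/L.

0.5 mg/L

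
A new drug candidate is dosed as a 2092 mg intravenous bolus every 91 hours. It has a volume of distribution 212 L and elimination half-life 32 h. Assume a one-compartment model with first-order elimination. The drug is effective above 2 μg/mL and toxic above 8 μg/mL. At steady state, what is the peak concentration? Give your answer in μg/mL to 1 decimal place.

Over one 91-h interval, 91/32 ≈ 2.8438 half-lives elapse, leaving f ≈ 0.1393 of each dose.
At steady state, accumulation factor R = 1/(1 − e^(−kτ)) ≈ 1.1618.
Each bolus raises the concentration by D/Vd = 2092/212 ≈ 9.868 μg/mL.
Steady-state peak Cmax,ss = C₀·R ≈ 9.868 × 1.1618 ≈ 11.465 μg/mL.
Peak 11.5 μg/mL vs MTC 8 μg/mL: exceeds toxic threshold.

11.5 μg/mL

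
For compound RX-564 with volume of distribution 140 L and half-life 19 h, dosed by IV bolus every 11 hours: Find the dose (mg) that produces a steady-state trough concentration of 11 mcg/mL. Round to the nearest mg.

760 mg

τ/t½ = 11/19 ≈ 0.57895, so f = (1/2)^(11/19) ≈ 0.669452.
Cmin,ss = (D/Vd)·f/(1−f), so D = Cmin,ss·Vd·(1−f)/f.
D = 11 × 140 × (1−f)/f ≈ 11 × 140 × 0.49376 ≈ 760.39 mg.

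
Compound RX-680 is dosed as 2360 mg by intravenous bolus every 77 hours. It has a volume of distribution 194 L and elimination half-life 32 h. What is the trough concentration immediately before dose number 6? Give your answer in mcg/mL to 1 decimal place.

2.8 mcg/mL

f = (1/2)^(τ/t½) = (1/2)^(77/32) ≈ 0.1886.
C₀ = D/Vd = 2360/194 ≈ 12.165 mcg/mL.
Before the 6th dose, 5 doses have been given. Superposition: Cmin = C₀·(f + f² + … + f^5).
≈ 12.165 × (0.1886 + 0.0356 + 0.0067 + 0.0013 + 0.0002) ≈ 12.165 × 0.2324 ≈ 2.827 mcg/mL.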